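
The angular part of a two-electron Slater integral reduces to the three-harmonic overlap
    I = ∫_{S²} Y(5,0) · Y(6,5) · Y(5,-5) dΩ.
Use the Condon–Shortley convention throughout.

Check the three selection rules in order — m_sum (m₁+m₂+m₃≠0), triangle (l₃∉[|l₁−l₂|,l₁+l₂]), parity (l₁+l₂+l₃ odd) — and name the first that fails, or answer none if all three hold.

none

m₁+m₂+m₃ = 0 + 5 − 5 = 0  ✓
triangle: |5−6|=1 ≤ l₃=5 ≤ 5+6=11  ✓
parity: l₁+l₂+l₃ = 16 is even  ✓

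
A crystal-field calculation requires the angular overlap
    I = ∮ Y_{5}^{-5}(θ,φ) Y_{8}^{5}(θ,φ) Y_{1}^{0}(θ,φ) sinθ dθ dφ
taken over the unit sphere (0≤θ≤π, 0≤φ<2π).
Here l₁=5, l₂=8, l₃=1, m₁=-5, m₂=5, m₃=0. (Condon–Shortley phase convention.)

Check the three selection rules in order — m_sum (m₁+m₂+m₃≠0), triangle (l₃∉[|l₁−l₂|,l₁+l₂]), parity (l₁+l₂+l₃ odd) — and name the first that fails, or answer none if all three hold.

azimuthal sum: -5 + 5 + 0 = 0  ✓
l₃ must lie in [3,13]; have l₃=1  ✗
L = 5 + 8 + 1 = 14 (even)

triangle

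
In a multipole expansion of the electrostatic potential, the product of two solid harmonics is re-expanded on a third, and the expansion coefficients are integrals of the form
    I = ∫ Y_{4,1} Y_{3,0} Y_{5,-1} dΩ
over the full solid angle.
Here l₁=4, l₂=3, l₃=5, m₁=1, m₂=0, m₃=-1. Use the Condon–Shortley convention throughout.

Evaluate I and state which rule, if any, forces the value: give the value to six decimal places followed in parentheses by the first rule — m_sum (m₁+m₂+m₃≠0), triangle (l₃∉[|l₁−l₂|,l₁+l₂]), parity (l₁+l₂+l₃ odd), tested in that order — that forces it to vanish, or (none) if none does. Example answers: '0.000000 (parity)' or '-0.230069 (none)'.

Rules hold: Σm=0, L=12 even, 1≤5≤7.
N = 9·7·11 = 693
Δ = 2!·6!·4!/13! = 1/180180
Racah Σ t=0..2: t=0:+1/576 t=1:−1/144 t=2:+1/576 = -1/288
⇒ 3j(4 3 5; 0 0 0)² = 20/1001, sgn +1
Racah Σ t=0..2: t=0:+1/432 t=1:−1/192 t=2:+1/1440 = -19/8640
⇒ 3j(4 3 5; 1 0 -1)² = 361/30030, sgn -1
4πI² = N·(3j₀)²·(3jₘ)² = 2166/13013
I = -1·√(0.166449/4π) = -0.11508947
No selection rule forces the value: the integral is nonzero (none).

-0.115089 (none)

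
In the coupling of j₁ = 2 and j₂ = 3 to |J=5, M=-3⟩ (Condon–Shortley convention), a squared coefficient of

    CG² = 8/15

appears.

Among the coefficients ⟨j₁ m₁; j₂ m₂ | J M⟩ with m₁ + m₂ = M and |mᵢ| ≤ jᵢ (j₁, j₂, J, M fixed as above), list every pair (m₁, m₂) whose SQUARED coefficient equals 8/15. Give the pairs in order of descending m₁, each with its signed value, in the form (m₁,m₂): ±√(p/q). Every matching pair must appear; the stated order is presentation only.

Admissible pairs with m₁+m₂ = M = -3: (-2,-1), (-1,-2), (0,-3)
  (m₁,m₂)=(0,-3): CG² = 2/15, CG = +√(2/15)
  (m₁,m₂)=(-1,-2): CG² = 8/15, CG = +√(8/15)   ← matches the target
  (m₁,m₂)=(-2,-1): CG² = 1/3, CG = +√(1/3)
Pairs with CG² = 8/15: (-1,-2): +√(8/15)

(-1,-2): +√(8/15)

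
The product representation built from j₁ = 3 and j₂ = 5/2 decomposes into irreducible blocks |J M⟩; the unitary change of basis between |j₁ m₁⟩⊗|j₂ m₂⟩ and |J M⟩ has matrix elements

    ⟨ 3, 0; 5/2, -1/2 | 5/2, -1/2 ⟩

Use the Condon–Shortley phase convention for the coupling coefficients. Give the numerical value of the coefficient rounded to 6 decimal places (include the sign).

j₁+j₂−J=3  J+j₁−j₂=3  J−j₁+j₂=2  j₁+j₂+J+1=9
(j₁±m₁, j₂±m₂, J±M) = (3,3,2,3,2,3)
P² = 216/35
sum k=0..2:
  [0] +1/72 = 1/72
  [1] −1/4 = -1/4
  [2] +1/8 = 1/8
S = -1/9
C² = P²·S² = 8/105 ; C = -0.276026

-0.276026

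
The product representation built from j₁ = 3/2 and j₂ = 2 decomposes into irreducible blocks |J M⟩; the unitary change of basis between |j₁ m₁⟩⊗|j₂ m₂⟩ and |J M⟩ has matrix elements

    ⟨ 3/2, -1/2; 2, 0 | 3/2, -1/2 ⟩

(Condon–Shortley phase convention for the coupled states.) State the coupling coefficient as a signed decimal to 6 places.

−√(1/5) ≈ -0.447214

√[4·2!1!2!/6! · 1!2!2!2!1!2!] = √(16/45)
  +(−1)^1/∏(1,1,1,1,0,1)! = -1  (running -1)
  +(−1)^2/∏(2,0,0,0,1,2)! = 1/4  (running -3/4)
⟨..|..⟩ = √(16/45)·(-3/4) = -0.447214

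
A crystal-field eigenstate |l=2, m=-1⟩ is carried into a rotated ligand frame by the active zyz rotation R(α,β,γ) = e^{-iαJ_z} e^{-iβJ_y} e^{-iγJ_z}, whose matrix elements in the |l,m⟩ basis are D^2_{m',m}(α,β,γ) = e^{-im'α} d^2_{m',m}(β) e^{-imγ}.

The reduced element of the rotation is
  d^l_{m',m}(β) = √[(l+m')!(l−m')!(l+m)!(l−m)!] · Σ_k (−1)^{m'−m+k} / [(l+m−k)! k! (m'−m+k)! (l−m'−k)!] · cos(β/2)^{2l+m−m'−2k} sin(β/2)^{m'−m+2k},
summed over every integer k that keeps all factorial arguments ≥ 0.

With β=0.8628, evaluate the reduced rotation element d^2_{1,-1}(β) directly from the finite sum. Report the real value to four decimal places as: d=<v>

d^2_{1,-1}(β=0.8628) via the finite sum:
Half-angle: c=0.908381, s=0.418143. N=√(6·1·1·6)=6.000000
k∈{0,1} keeps every argument non-negative
  k=0: (−1)^2·6.0000/(2)·0.9084^2·0.4181^2 = +0.432820
  k=1: (−1)^3·6.0000/(6)·0.9084^0·0.4181^4 = -0.030570
d^2_{1,-1}(0.8628) = +0.432820 -0.030570 = +0.402250

d=0.4022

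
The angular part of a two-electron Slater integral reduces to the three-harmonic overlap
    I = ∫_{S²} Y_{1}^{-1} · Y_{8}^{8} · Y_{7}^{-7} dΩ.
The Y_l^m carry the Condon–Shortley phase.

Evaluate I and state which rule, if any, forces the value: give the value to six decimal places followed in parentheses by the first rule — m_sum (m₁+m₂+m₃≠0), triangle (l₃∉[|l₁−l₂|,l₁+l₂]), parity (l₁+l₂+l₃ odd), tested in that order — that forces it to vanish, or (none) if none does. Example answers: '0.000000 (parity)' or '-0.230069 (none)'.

Checks pass: Σm=0; 16 even; l₃=7∈[7,9].
(2·1+1)(2·8+1)(2·7+1) = 765
Δ: 2! 0! 14! / 17! → 1/2040
sum: t=1:−1/25401600 = -1/25401600
3j²(1 8 7; 0 0 0) = Δ·Π!·Σ² = 8/255  (sign +1)
sum: t=2:+1/174356582400 = 1/174356582400
3j²(1 8 7; -1 8 -7) = Δ·Π!·Σ² = 1/17  (sign +1)
combine: 4πI² = 765·8/255·1/17 = 24/17
take √, sign +1: I = 0.33517856
No selection rule forces the value: the integral is nonzero (none).

0.335179 (none)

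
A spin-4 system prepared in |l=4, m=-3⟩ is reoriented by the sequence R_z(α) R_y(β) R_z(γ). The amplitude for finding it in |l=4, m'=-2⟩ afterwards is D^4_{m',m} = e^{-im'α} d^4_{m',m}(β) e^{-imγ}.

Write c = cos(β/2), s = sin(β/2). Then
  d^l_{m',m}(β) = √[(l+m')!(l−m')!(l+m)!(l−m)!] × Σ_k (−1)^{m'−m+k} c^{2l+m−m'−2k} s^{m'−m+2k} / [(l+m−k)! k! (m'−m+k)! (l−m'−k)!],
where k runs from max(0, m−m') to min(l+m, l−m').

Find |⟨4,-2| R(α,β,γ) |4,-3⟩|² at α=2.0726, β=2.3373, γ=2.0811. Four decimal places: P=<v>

P=0.0057

First d^4_{-2,-3}(β=2.3373), then the phase factors e^{-i(-2)α} and e^{-i(-3)γ}:
Half-angle: c=0.391394, s=0.920223. N=√(2·720·1·5040)=2693.993318
Admissible k: 0..1 (factorial args all ≥0)
  k=0: (−1)^1·2693.9933/(720)·0.3914^7·0.9202^1 = -0.004845
  k=1: (−1)^2·2693.9933/(240)·0.3914^5·0.9202^3 = +0.080341
d^4_{-2,-3}(2.3373) = -0.004845 +0.080341 = +0.075496
|D^4_{-2,-3}|² = |d^4_{-2,-3}(β)|² = (+0.075496)² = 0.005700 (the z-rotation phases have unit modulus)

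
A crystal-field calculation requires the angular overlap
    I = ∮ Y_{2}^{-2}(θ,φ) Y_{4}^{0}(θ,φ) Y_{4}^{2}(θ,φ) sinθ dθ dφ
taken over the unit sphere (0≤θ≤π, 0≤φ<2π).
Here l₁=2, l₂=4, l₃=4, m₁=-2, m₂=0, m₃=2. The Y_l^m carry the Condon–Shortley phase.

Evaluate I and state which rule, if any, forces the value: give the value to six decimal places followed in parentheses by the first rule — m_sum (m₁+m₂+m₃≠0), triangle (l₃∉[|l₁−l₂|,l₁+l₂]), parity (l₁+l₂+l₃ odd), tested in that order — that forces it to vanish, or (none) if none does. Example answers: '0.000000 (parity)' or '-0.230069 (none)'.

Rules hold: Σm=0, L=10 even, 2≤4≤6.
N = 5·9·9 = 405
Δ = 2!·2!·6!/11! = 1/13860
Racah Σ t=0..2: t=0:+1/192 t=1:−1/36 t=2:+1/192 = -5/288
⇒ 3j(2 4 4; 0 0 0)² = 20/693, sgn -1
Racah Σ t=2..2: t=2:+1/192 = 1/192
⇒ 3j(2 4 4; -2 0 2)² = 3/77, sgn +1
4πI² = N·(3j₀)²·(3jₘ)² = 2700/5929
I = -1·√(0.455389/4π) = -0.19036462
No selection rule forces the value: the integral is nonzero (none).

-0.190365 (none)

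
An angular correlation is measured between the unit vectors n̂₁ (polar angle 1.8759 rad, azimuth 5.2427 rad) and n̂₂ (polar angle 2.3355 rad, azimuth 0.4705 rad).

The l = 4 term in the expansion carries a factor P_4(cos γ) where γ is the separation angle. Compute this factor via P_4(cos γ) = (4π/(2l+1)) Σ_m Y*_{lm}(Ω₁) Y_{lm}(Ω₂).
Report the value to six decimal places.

0.159139

Summing Y*_{l m}(θ₁,φ₁)·Y_{l m}(θ₂,φ₂) over m ∈ [−4, 4]; prefactor 4π/(2·4+1) = 1.396263:
  m=-4: (-0.19159 + 0.31217j) × (-0.03674 - 0.11421j) = 0.04269 + 0.01041j  (running Σ = 0.04269 + 0.01041j)
  m=-3: (0.32620 + 0.00657j) × (-0.05165 + 0.32146j) = -0.01896 + 0.10452j  (running Σ = 0.02373 + 0.11494j)
  m=-2: (0.05474 + 0.09783j) × (0.24162 - 0.33153j) = 0.04566 + 0.00549j  (running Σ = 0.06939 + 0.12042j)
  m=-1: (0.16238 - 0.27693j) × (-0.07482 + 0.03805j) = -0.00161 + 0.02690j  (running Σ = 0.06778 + 0.14732j)
  m=0: (0.06114 + 0.00000j) × (-0.35316 + 0.00000j) = -0.02159 + 0.00000j  (running Σ = 0.04619 + 0.14732j)
  m=1: (-0.16238 - 0.27693j) × (0.07482 + 0.03805j) = -0.00161 - 0.02690j  (running Σ = 0.04458 + 0.12042j)
  m=2: (0.05474 - 0.09783j) × (0.24162 + 0.33153j) = 0.04566 - 0.00549j  (running Σ = 0.09024 + 0.11494j)
  m=3: (-0.32620 + 0.00657j) × (0.05165 + 0.32146j) = -0.01896 - 0.10452j  (running Σ = 0.07128 + 0.01041j)
  m=4: (-0.19159 - 0.31217j) × (-0.03674 + 0.11421j) = 0.04269 - 0.01041j  (running Σ = 0.11398 + 0.00000j)
Accumulated sum 0.11398 + 0.00000j; after 4π/(2l+1) scaling, 0.15914 + 0.00000j ⇒ P_4 = 0.159139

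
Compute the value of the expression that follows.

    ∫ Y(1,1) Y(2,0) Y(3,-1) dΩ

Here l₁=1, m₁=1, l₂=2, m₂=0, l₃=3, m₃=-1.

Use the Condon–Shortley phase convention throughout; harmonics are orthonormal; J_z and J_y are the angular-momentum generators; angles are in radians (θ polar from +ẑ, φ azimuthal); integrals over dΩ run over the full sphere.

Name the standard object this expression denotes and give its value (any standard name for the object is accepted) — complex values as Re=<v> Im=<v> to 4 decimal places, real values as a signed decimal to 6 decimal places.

This is a Gaunt coefficient — the integral of a triple product of spherical harmonics over the sphere.
Rules hold: Σm=0, L=6 even, 1≤3≤3.
N = 3·5·7 = 105
Δ = 0!·2!·4!/7! = 1/105
Racah Σ t=0..0: t=0:+1/4 = 1/4
⇒ 3j(1 2 3; 0 0 0)² = 3/35, sgn -1
Racah Σ t=0..0: t=0:+1/8 = 1/8
⇒ 3j(1 2 3; 1 0 -1)² = 2/35, sgn +1
4πI² = N·(3j₀)²·(3jₘ)² = 18/35
I = -1·√(0.514286/4π) = -0.20230066

Gaunt coefficient, -0.202301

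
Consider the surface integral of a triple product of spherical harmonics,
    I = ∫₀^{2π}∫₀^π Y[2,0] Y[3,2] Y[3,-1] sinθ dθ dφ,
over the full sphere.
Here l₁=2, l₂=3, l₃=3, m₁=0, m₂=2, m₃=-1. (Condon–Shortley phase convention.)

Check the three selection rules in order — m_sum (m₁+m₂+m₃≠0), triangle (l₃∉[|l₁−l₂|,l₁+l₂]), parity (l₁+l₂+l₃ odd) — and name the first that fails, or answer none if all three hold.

azimuthal sum: 0 + 2 − 1 = 1  ✗
1 ≤ 3 ≤ 5 (triangle on l)
L = 2 + 3 + 3 = 8 (even)

m_sum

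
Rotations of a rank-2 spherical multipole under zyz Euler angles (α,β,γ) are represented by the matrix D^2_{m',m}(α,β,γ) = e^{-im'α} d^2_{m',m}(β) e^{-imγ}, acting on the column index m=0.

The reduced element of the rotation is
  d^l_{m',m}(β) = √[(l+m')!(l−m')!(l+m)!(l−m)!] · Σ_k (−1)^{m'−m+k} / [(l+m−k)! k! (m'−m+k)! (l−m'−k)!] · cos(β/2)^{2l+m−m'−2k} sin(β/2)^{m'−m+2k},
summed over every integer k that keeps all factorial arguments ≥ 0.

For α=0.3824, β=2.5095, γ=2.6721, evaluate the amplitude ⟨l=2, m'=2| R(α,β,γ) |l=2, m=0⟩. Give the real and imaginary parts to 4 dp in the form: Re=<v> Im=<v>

Re=0.1542 Im=-0.1480

First d^2_{2,0}(β=2.5095), then the phase factors e^{-i(2)α} and e^{-i(0)γ}:
Half-angle: c=0.310811, s=0.950472. N=√(24·1·2·2)=9.797959
k: max(0,(0)−(2))=0 … min(2+(0),2−(2))=0
  k=0: (−1)^2·9.7980/(4)·0.3108^2·0.9505^2 = +0.213770
d^2_{2,0}(2.5095) = +0.213770
Attach z-rotation phases: D = e^{-i(2)(0.3824)}·(+0.213770)·e^{-i(0)(2.6721)} = +0.154240-0.148013i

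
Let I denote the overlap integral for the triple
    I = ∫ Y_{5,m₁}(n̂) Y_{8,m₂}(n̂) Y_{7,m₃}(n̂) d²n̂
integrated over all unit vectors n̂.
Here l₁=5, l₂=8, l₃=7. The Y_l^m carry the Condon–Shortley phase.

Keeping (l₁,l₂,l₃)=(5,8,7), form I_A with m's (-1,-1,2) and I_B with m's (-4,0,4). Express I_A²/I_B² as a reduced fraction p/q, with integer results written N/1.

Shared (l₁,l₂,l₃)=(5,8,7): N and (l;000)² cancel in I_A²/I_B².
A: Δ = 6!·4!·10!/21! = 1/814773960; Racah Σ t=2..6: t=2:+1/16588800 t=3:−1/3732480 t=4:+1/5806080 t=5:−1/58060800 t=6:+1/6270566400 = -47/895795200; ⇒ 3j(5 8 7; -1 -1 2)² = 15463/3325608, sgn +1
B: Δ = 6!·4!·10!/21! = 1/814773960; Racah Σ t=5..6: t=5:−1/87091200 t=6:+1/348364800 = -1/116121600; ⇒ 3j(5 8 7; -4 0 4)² = 54/4199, sgn +1
I_A²/I_B² = (15463/3325608)/(54/4199) = 15463/42768

15463/42768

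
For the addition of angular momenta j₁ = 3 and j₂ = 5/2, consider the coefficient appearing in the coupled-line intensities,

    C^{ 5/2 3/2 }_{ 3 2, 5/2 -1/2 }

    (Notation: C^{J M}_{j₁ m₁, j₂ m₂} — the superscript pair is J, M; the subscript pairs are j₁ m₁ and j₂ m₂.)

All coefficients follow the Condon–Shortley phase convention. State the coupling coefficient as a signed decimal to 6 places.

−√(1/14) = -0.267261

triangle: 3!*3!*2!/9! = 72/362880
(j±m)!: 5!*1!*2!*3!*4!*1! = 34560
prefactor² = (2J+1)*Δ*N² = 288/7
  k=0: +1/(0!*3!*1!*2!*2!*0!) = 1/24
  k=1: −1/(1!*2!*0!*1!*3!*1!) = -1/12
Σ = -1/24  ⇒  CG² = 288/7*(-1/24)² = 1/14
CG = −√(1/14) = -0.267261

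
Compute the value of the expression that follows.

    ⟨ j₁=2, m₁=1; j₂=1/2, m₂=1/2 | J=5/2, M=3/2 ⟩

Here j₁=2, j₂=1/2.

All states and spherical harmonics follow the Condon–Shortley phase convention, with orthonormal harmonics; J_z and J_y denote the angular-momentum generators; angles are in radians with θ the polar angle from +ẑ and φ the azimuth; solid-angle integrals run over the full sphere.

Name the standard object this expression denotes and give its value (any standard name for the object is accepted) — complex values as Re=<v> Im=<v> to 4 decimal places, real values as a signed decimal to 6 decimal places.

This is a Clebsch–Gordan (vector-coupling) coefficient.
√[6·0!4!1!/6! · 3!1!1!0!4!1!] = √(144/5)
  +(−1)^0/∏(0,0,1,1,3,0)! = 1/6  (running 1/6)
⟨..|..⟩ = √(144/5)·(1/6) = +0.894427

Clebsch–Gordan coefficient, +√(4/5) ≈ +0.894427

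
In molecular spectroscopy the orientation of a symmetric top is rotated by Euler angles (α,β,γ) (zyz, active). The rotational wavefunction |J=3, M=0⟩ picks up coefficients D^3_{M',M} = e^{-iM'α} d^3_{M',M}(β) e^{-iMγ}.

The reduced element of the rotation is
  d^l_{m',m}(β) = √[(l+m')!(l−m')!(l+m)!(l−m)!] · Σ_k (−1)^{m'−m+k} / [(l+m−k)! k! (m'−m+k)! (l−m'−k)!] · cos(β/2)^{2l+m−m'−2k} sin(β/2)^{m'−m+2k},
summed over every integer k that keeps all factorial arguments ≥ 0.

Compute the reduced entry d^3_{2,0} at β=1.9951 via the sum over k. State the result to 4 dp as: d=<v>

d^3_{2,0}(β=1.9951) via the finite sum:
With c≡cos(β/2)=0.542362 and s≡sin(β/2)=0.840145, N=[120·1·6·6]^{1/2}=65.726707
k∈{0,1} keeps every argument non-negative
  k=0: (−1)^2·65.7267/(12)·0.5424^4·0.8401^2 = +0.334524
  k=1: (−1)^3·65.7267/(12)·0.5424^2·0.8401^4 = -0.802705
d^3_{2,0}(1.9951) = +0.334524 -0.802705 = -0.468181

d=-0.4682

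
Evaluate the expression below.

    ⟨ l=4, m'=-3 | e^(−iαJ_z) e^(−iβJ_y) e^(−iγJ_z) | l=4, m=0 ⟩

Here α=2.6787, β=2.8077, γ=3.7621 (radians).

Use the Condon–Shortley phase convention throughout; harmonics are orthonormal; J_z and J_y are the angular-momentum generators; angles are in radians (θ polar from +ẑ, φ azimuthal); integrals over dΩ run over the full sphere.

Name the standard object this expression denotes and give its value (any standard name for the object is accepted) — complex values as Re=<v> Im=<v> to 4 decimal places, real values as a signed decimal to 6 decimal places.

This is a Wigner D-matrix element — the rotation-matrix element ⟨l m'| R(α,β,γ) |l m⟩ in the angular-momentum basis.
First d^4_{-3,0}(β=2.8077), then the phase factors e^{-i(-3)α} and e^{-i(0)γ}:
Half-angle: c=0.166172, s=0.986097. N=√(1·5040·24·24)=1703.830978
k∈{3,4} keeps every argument non-negative
  k=3: (−1)^0·1703.8310/(144)·0.1662^5·0.9861^3 = +0.001438
  k=4: (−1)^1·1703.8310/(144)·0.1662^3·0.9861^5 = -0.050621
d^4_{-3,0}(2.8077) = +0.001438 -0.050621 = -0.049184
D = (-0.181113+0.983462i)·(-0.049184)·(+1.000000+0.000000i) = +0.008908-0.048371i

Wigner D-matrix element, Re=0.0089 Im=-0.0484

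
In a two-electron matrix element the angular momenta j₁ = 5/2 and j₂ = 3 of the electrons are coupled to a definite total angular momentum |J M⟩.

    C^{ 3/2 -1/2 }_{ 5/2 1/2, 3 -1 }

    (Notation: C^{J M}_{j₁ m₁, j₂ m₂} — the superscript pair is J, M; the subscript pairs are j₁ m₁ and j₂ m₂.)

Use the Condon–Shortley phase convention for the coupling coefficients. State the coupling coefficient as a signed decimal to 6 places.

-0.097590

j₁+j₂−J=4  J+j₁−j₂=1  J−j₁+j₂=2  j₁+j₂+J+1=8
(j₁±m₁, j₂±m₂, J±M) = (3,2,2,4,1,2)
P² = 192/35
sum k=1..2:
  [1] −1/6 = -1/6
  [2] +1/8 = 1/8
S = -1/24
C² = P²·S² = 1/105 ; C = -0.097590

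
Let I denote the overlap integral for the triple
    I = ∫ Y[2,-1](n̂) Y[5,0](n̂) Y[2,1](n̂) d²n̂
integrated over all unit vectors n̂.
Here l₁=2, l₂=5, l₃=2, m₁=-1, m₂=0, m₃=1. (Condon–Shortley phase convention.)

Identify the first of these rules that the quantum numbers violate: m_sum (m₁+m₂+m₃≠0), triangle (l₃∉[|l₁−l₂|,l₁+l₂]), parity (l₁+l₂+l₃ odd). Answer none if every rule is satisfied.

triangle

m₁+m₂+m₃ = -1 + 0 + 1 = 0  ✓
triangle: need |l₁−l₂| ≤ l₃ ≤ l₁+l₂ = [3,7]; l₃=2 is outside  ✗
parity: l₁+l₂+l₃ = 9 is odd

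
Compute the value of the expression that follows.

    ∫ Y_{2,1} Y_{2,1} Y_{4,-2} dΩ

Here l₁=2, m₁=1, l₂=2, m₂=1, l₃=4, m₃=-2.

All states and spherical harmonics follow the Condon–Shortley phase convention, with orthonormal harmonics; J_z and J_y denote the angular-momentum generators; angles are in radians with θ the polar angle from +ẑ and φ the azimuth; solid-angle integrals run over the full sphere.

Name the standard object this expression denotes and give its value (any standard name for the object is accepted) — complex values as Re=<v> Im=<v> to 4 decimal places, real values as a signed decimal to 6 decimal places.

This is a Gaunt coefficient — the integral of a triple product of spherical harmonics over the sphere.
Rules hold: Σm=0, L=8 even, 0≤4≤4.
N = 5·5·9 = 225
Δ = 0!·4!·4!/9! = 1/630
Racah Σ t=0..0: t=0:+1/16 = 1/16
⇒ 3j(2 2 4; 0 0 0)² = 2/35, sgn +1
Racah Σ t=0..0: t=0:+1/36 = 1/36
⇒ 3j(2 2 4; 1 1 -2)² = 4/63, sgn +1
4πI² = N·(3j₀)²·(3jₘ)² = 40/49
I = +1·√(0.816327/4π) = 0.25487487

Gaunt coefficient, +0.254875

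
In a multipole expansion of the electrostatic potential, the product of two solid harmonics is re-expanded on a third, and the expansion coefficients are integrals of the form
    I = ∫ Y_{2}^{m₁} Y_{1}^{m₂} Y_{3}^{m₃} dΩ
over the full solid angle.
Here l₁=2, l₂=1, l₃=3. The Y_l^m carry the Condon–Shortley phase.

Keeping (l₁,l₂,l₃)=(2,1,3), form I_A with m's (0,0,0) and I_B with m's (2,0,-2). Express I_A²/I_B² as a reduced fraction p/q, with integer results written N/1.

9/5

l's match ⇒ only the (l;m) 3-j factors differ between A and B.
A: triangle coeff Δ(2,1,3) = 1/105; Σ_t [0,0]: t=0:+1/4 = 1/4; (3j)²=3/35 [(2 1 3; 0 0 0)], sign=-1
B: triangle coeff Δ(2,1,3) = 1/105; Σ_t [0,0]: t=0:+1/24 = 1/24; (3j)²=1/21 [(2 1 3; 2 0 -2)], sign=-1
I_A²/I_B² = (3/35)/(1/21) = 9/5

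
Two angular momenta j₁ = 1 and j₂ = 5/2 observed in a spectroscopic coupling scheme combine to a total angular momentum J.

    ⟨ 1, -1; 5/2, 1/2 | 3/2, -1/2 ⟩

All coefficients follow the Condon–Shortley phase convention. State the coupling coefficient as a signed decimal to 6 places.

triangle: 2!*0!*3!/6! = 12/720
(j±m)!: 0!*2!*3!*2!*1!*2! = 48
prefactor² = (2J+1)*Δ*N² = 16/5
  k=2: +1/(2!*0!*0!*1!*0!*2!) = 1/4
Σ = 1/4  ⇒  CG² = 16/5*(1/4)² = 1/5
CG = +√(1/5) = +0.447214

+√(1/5) = +0.447214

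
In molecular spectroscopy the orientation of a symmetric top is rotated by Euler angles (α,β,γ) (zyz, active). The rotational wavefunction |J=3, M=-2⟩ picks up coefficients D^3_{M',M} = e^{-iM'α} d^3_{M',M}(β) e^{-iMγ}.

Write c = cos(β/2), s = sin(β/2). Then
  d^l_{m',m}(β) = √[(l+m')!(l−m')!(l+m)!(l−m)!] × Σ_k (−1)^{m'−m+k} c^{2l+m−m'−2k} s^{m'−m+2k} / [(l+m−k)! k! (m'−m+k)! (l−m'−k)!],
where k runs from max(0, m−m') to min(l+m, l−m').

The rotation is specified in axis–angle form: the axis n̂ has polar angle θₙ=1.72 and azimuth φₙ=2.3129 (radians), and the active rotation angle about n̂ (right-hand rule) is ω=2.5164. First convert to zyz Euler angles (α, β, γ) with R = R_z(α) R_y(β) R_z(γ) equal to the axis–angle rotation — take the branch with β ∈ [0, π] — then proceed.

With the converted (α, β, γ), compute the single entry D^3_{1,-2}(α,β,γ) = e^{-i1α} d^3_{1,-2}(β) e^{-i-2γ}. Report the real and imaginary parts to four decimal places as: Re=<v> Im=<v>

Axis–angle → zyz. n̂ = (sinθₙcosφₙ, sinθₙsinφₙ, cosθₙ) = (-0.668331, +0.728860, -0.148651), ω = 2.5164.
R = I cosω + sinω [n̂]ₓ + (1−cosω) n̂n̂ᵀ gives
  R = [-0.002004, -0.795102, +0.606472; -0.969099, +0.151139, +0.194946; -0.246663, -0.587341, -0.770836]
β = atan2(√(R₁₃²+R₂₃²), R₃₃) = 2.450949; α = atan2(R₂₃, R₁₃) mod 2π = 0.311011; γ = atan2(R₃₂, −R₃₁) mod 2π = 5.109989
Split into d^3_{1,-2}(β=2.4509) × two z-phases.
c=cos(2.450949/2)=0.338500, s=sin(2.450949/2)=0.940967; N=√[24·2·1·120]=75.894664
Admissible k: 0..1 (factorial args all ≥0)
  k=0: (−1)^3·75.8947/(12)·0.3385^3·0.9410^3 = -0.204375
  k=1: (−1)^4·75.8947/(24)·0.3385^1·0.9410^5 = +0.789640
d^3_{1,-2}(2.4509) = -0.204375 +0.789640 = +0.585265
Attach z-rotation phases: D = e^{-i(1)(0.3110)}·(+0.585265)·e^{-i(-2)(5.1100)} = -0.517991-0.272435i

Re=-0.5180 Im=-0.2724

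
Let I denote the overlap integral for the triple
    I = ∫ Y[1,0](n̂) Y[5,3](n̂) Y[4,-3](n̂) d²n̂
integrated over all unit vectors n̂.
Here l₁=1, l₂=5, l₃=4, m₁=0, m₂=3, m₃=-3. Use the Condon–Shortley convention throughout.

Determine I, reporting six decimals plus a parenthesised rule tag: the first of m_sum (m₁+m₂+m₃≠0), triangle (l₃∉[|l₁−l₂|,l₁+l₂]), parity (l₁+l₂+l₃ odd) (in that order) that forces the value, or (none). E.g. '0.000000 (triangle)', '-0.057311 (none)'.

Checks pass: Σm=0; 10 even; l₃=4∈[4,6].
(2·1+1)(2·5+1)(2·4+1) = 297
Δ: 2! 0! 8! / 11! → 1/495
sum: t=1:−1/576 = -1/576
3j²(1 5 4; 0 0 0) = Δ·Π!·Σ² = 5/99  (sign -1)
sum: t=1:−1/5040 = -1/5040
3j²(1 5 4; 0 3 -3) = Δ·Π!·Σ² = 16/495  (sign +1)
combine: 4πI² = 297·5/99·16/495 = 16/33
take √, sign -1: I = -0.19642560
No selection rule forces the value: the integral is nonzero (none).

-0.196426 (none)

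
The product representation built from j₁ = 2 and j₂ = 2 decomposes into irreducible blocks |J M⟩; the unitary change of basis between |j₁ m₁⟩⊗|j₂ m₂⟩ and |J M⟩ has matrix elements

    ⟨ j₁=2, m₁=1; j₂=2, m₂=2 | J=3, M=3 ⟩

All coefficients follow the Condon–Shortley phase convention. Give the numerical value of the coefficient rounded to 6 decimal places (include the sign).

triangle: 1!·3!·3!/8! = 36/40320
(j±m)!: 3!·1!·4!·0!·6!·0! = 103680
prefactor² = (2J+1)·Δ·N² = 648
  k=1: −1/(1!·0!·0!·3!·3!·0!) = -1/36
Σ = -1/36  ⇒  CG² = 648·(-1/36)² = 1/2
CG = −√(1/2) = -0.707107

−√(1/2) ≈ -0.707107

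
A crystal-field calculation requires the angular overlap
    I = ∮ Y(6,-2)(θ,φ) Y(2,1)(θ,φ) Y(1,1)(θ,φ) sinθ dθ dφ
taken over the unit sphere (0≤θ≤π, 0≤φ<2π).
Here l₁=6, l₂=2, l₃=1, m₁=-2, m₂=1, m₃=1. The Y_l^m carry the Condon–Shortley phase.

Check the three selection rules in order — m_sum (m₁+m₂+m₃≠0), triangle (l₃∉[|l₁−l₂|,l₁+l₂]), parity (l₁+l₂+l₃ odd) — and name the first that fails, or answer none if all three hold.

triangle

Σmᵢ = 0  ✓
l₃∈[|l₁−l₂|,l₁+l₂]=[4,8] required, l₃=1 fails  ✗
Σlᵢ = 9 ⇒ odd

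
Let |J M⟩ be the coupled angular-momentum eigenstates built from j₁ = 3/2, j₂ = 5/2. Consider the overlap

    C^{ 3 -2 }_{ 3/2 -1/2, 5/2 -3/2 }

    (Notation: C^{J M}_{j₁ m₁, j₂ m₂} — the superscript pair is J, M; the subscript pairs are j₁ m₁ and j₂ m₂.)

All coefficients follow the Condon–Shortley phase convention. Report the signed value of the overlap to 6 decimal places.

triangle: 1!×2!×4!/8! = 48/40320
(j±m)!: 1!×2!×1!×4!×1!×5! = 5760
prefactor² = (2J+1)×Δ×N² = 48
  k=0: +1/(0!×1!×2!×1!×0!×3!) = 1/12
  k=1: −1/(1!×0!×1!×0!×1!×4!) = -1/24
Σ = 1/24  ⇒  CG² = 48×(1/24)² = 1/12
CG = +√(1/12) = +0.288675

+√(1/12) = +0.288675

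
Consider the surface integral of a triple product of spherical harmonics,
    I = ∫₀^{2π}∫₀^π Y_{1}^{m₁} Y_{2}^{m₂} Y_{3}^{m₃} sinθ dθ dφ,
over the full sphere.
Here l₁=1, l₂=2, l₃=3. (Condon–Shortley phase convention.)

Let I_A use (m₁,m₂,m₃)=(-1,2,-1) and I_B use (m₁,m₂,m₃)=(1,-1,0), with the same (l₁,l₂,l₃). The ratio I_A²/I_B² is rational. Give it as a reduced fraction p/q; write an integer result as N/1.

l's match ⇒ only the (l;m) 3-j factors differ between A and B.
A: triangle coeff Δ(1,2,3) = 1/105; Σ_t [0,0]: t=0:+1/48 = 1/48; (3j)²=1/105 [(1 2 3; -1 2 -1)], sign=+1
B: triangle coeff Δ(1,2,3) = 1/105; Σ_t [0,0]: t=0:+1/12 = 1/12; (3j)²=1/35 [(1 2 3; 1 -1 0)], sign=-1
I_A²/I_B² = (1/105)/(1/35) = 1/3

1/3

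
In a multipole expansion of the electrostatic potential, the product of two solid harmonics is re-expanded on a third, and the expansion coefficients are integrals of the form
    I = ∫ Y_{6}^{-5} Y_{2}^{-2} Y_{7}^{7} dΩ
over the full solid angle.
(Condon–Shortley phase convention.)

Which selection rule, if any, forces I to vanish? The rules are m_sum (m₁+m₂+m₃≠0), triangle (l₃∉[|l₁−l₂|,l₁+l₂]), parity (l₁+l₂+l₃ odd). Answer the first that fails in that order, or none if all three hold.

parity

azimuthal sum: -5 − 2 + 7 = 0  ✓
4 ≤ 7 ≤ 8 (triangle on l)  ✓
L = 6 + 2 + 7 = 15 (odd)  ✗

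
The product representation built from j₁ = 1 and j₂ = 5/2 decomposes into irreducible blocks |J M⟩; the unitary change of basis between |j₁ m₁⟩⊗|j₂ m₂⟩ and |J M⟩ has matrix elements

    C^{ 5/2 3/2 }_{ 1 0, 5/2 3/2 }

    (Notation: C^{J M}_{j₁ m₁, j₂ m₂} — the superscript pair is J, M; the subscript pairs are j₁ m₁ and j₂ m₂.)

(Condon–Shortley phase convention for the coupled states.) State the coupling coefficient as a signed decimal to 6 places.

j₁+j₂−J=1  J+j₁−j₂=1  J−j₁+j₂=4  j₁+j₂+J+1=7
(j₁±m₁, j₂±m₂, J±M) = (1,1,4,1,4,1)
P² = 576/35
sum k=0..1:
  [0] +1/24 = 1/24
  [1] −1/6 = -1/6
S = -1/8
C² = P²·S² = 9/35 ; C = -0.507093

−√(9/35) = -0.507093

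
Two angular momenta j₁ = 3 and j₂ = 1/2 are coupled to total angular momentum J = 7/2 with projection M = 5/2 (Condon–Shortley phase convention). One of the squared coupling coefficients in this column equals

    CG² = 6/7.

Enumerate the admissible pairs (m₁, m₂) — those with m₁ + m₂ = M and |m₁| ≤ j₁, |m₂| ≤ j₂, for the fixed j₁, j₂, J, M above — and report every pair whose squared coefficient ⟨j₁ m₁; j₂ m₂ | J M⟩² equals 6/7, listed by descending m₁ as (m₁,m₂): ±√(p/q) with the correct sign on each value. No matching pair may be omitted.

Admissible pairs with m₁+m₂ = M = 5/2: (2,1/2), (3,-1/2)
  (m₁,m₂)=(3,-1/2): CG² = 1/7, CG = +√(1/7)
  (m₁,m₂)=(2,1/2): CG² = 6/7, CG = +√(6/7)   ← matches the target
Pairs with CG² = 6/7: (2,1/2): +√(6/7)

(2,1/2): +√(6/7)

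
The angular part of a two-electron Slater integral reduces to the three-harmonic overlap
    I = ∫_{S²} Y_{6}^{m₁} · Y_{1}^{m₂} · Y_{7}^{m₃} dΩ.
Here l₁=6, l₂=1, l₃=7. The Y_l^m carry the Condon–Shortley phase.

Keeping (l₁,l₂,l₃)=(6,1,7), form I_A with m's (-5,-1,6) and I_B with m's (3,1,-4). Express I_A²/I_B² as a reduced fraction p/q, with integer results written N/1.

Shared (l₁,l₂,l₃)=(6,1,7): N and (l;000)² cancel in I_A²/I_B².
A: Δ = 0!·12!·2!/15! = 1/1365; Racah Σ t=0..0: t=0:+1/79833600 = 1/79833600; ⇒ 3j(6 1 7; -5 -1 6)² = 2/35, sgn -1
B: Δ = 0!·12!·2!/15! = 1/1365; Racah Σ t=0..0: t=0:+1/4354560 = 1/4354560; ⇒ 3j(6 1 7; 3 1 -4)² = 11/273, sgn -1
I_A²/I_B² = (2/35)/(11/273) = 78/55

78/55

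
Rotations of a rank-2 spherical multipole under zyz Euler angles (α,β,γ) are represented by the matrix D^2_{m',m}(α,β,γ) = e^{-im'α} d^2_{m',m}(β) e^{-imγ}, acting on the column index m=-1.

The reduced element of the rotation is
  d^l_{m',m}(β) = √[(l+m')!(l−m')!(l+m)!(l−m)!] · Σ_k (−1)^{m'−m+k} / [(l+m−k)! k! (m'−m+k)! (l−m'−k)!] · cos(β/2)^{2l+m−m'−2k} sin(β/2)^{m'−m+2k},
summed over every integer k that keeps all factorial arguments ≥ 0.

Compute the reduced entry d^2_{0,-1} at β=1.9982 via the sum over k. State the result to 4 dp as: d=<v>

d^2_{0,-1}(β=1.9982) via the finite sum:
With c≡cos(β/2)=0.541059 and s≡sin(β/2)=0.840984, N=[2·2·1·6]^{1/2}=4.898979
Admissible k: 0..1 (factorial args all ≥0)
  k=0: (−1)^1·4.8990/(2)·0.5411^3·0.8410^1 = -0.326286
  k=1: (−1)^2·4.8990/(2)·0.5411^1·0.8410^3 = +0.788287
d^2_{0,-1}(1.9982) = -0.326286 +0.788287 = +0.462001

d=0.4620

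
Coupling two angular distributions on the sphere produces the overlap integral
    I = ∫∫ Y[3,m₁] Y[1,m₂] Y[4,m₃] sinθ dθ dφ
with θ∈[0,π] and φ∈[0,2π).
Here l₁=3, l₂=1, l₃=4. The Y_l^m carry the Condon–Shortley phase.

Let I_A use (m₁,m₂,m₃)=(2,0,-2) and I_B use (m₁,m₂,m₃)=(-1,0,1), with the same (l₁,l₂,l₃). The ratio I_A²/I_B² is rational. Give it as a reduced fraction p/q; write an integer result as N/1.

4/5

Shared (l₁,l₂,l₃)=(3,1,4): N and (l;000)² cancel in I_A²/I_B².
A: Δ = 0!·6!·2!/9! = 1/252; Racah Σ t=0..0: t=0:+1/120 = 1/120; ⇒ 3j(3 1 4; 2 0 -2)² = 1/21, sgn +1
B: Δ = 0!·6!·2!/9! = 1/252; Racah Σ t=0..0: t=0:+1/48 = 1/48; ⇒ 3j(3 1 4; -1 0 1)² = 5/84, sgn -1
I_A²/I_B² = (1/21)/(5/84) = 4/5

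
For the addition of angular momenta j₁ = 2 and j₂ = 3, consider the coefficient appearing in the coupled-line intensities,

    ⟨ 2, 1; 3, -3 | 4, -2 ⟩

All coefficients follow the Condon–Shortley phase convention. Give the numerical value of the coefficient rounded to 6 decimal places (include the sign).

+0.439155  (= +√(27/140))

√[9·1!3!5!/10! · 3!1!0!6!2!6!] = √(77760/7)
  +(−1)^0/∏(0,1,1,0,2,5)! = 1/240  (running 1/240)
⟨..|..⟩ = √(77760/7)·(1/240) = +0.439155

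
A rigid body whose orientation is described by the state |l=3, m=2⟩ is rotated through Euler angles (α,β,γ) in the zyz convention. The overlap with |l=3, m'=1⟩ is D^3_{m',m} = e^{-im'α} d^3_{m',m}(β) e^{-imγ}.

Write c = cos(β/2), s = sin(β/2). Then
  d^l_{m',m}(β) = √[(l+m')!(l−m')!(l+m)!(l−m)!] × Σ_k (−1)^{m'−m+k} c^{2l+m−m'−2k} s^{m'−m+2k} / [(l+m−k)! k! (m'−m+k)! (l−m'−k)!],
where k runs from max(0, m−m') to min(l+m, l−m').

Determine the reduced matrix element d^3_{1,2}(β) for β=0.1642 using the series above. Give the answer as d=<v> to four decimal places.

d^3_{1,2}(β=0.1642) via the finite sum:
Half-angle: c=0.996632, s=0.082008. N=√(24·2·120·1)=75.894664
The bounds max(0,m−m')=1 and min(l+m,l−m')=2 give 2 terms
  k=1: (−1)^0·75.8947/(24)·0.9966^5·0.0820^1 = +0.254993
  k=2: (−1)^1·75.8947/(12)·0.9966^3·0.0820^3 = -0.003453
d^3_{1,2}(0.1642) = +0.254993 -0.003453 = +0.251540

d=0.2515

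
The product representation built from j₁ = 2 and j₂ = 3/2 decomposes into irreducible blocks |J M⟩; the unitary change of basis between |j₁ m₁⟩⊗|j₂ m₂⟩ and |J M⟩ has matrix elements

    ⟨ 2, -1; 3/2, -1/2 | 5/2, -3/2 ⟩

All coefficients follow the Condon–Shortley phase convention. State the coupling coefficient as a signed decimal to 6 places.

-0.169031

j₁+j₂−J=1  J+j₁−j₂=3  J−j₁+j₂=2  j₁+j₂+J+1=7
(j₁±m₁, j₂±m₂, J±M) = (1,3,1,2,1,4)
P² = 144/35
sum k=0..1:
  [0] +1/6 = 1/6
  [1] −1/4 = -1/4
S = -1/12
C² = P²·S² = 1/35 ; C = -0.169031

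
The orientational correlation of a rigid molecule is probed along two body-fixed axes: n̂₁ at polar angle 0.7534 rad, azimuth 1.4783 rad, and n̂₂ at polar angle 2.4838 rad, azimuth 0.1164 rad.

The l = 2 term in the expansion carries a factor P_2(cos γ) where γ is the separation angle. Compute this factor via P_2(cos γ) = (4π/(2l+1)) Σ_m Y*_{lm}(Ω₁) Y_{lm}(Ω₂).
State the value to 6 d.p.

Term-by-term m-sum for l=2 (normalisation 4π/5 = 2.513274):
  term(m=-2) = (-0.023857, 0.010591)   from Y*(Ω₁)=(-0.177701, 0.033254), Y(Ω₂)=(0.140485, -0.033309)
  term(m=-1) = (-0.029879, -0.140947)   from Y*(Ω₁)=(0.035605, 0.383836), Y(Ω₂)=(-0.371234, 0.043408)
  term(m=+0) = (0.052086, 0.000000)   from Y*(Ω₁)=(0.187951, -0.000000), Y(Ω₂)=(0.277126, 0.000000)
  term(m=+1) = (-0.029879, 0.140947)   from Y*(Ω₁)=(-0.035605, 0.383836), Y(Ω₂)=(0.371234, 0.043408)
  term(m=+2) = (-0.023857, -0.010591)   from Y*(Ω₁)=(-0.177701, -0.033254), Y(Ω₂)=(0.140485, 0.033309)
Accumulated sum (-0.055386, -0.000000); after 4π/(2l+1) scaling, (-0.139199, -0.000000) ⇒ P_2 = -0.139199

-0.139199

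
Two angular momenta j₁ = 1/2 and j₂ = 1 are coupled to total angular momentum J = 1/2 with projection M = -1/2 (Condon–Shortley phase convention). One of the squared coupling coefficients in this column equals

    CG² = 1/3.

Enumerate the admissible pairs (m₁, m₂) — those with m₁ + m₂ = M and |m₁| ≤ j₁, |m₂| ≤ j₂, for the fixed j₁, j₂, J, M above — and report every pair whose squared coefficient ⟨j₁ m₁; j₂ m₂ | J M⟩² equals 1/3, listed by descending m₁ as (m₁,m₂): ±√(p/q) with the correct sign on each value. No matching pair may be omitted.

Admissible pairs with m₁+m₂ = M = -1/2: (-1/2,0), (1/2,-1)
  (m₁,m₂)=(1/2,-1): CG² = 2/3, CG = +√(2/3)
  (m₁,m₂)=(-1/2,0): CG² = 1/3, CG = −√(1/3)   ← matches the target
Pairs with CG² = 1/3: (-1/2,0): −√(1/3)

(-1/2,0): −√(1/3)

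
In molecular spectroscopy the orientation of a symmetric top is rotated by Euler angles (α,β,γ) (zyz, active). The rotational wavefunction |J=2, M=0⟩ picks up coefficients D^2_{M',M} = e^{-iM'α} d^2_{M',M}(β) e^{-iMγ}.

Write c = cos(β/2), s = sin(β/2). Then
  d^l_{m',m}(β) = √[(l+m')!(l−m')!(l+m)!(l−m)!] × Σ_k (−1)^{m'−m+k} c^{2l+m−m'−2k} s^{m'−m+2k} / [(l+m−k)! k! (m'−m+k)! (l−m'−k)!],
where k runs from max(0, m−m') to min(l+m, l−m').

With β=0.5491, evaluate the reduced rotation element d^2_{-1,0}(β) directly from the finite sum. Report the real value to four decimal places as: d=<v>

d=0.5452

d^2_{-1,0}(β=0.5491) via the finite sum:
c=cos(0.549100/2)=0.962547, s=sin(0.549100/2)=0.271114; N=√[1·6·2·2]=4.898979
Admissible k: 1..2 (factorial args all ≥0)
  k=1: (−1)^0·4.8990/(2)·0.9625^3·0.2711^1 = +0.592234
  k=2: (−1)^1·4.8990/(2)·0.9625^1·0.2711^3 = -0.046984
d^2_{-1,0}(0.5491) = +0.592234 -0.046984 = +0.545250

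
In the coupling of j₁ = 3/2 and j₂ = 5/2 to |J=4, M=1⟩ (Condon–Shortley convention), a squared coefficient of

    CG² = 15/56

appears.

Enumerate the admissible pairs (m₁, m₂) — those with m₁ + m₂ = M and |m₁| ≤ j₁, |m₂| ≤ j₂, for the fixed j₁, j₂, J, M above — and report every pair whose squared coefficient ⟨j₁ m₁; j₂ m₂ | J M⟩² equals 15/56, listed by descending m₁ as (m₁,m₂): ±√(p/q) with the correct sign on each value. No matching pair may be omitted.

(-1/2,3/2): +√(15/56)

Admissible pairs with m₁+m₂ = M = 1: (-3/2,5/2), (-1/2,3/2), (1/2,1/2), (3/2,-1/2)
  (m₁,m₂)=(3/2,-1/2): CG² = 5/28, CG = +√(5/28)
  (m₁,m₂)=(1/2,1/2): CG² = 15/28, CG = +√(15/28)
  (m₁,m₂)=(-1/2,3/2): CG² = 15/56, CG = +√(15/56)   ← matches the target
  (m₁,m₂)=(-3/2,5/2): CG² = 1/56, CG = +√(1/56)
Pairs with CG² = 15/56: (-1/2,3/2): +√(15/56)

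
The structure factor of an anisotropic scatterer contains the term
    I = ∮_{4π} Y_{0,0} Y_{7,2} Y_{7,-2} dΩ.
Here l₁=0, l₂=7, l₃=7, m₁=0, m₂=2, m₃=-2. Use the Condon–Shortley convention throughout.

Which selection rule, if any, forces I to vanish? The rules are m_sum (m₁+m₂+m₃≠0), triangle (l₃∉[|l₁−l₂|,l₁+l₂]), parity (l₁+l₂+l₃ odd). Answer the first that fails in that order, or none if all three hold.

none

Σmᵢ = 0  ✓
l₃∈[|l₁−l₂|,l₁+l₂]=[7,7], have l₃=7  ✓
Σlᵢ = 14 ⇒ even  ✓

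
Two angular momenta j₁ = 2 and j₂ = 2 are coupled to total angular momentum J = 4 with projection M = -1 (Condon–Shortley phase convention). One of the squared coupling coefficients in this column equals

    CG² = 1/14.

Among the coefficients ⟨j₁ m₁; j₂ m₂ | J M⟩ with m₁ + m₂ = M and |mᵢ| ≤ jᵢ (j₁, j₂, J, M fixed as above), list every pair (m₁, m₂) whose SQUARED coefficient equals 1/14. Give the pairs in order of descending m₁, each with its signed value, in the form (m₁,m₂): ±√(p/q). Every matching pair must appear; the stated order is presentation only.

(1,-2): +√(1/14); (-2,1): +√(1/14)

Admissible pairs with m₁+m₂ = M = -1: (-2,1), (-1,0), (0,-1), (1,-2)
  (m₁,m₂)=(1,-2): CG² = 1/14, CG = +√(1/14)   ← matches the target
  (m₁,m₂)=(0,-1): CG² = 3/7, CG = +√(3/7)
  (m₁,m₂)=(-1,0): CG² = 3/7, CG = +√(3/7)
  (m₁,m₂)=(-2,1): CG² = 1/14, CG = +√(1/14)   ← matches the target
Pairs with CG² = 1/14: (1,-2): +√(1/14); (-2,1): +√(1/14)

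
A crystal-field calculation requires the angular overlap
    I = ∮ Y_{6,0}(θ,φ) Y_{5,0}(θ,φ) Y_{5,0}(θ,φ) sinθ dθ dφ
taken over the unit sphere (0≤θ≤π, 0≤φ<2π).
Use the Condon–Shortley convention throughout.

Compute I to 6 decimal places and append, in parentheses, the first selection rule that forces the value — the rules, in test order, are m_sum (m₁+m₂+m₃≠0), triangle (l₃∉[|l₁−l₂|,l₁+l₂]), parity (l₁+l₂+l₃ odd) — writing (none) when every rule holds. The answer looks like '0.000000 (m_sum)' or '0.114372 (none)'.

Checks pass: Σm=0; 16 even; l₃=5∈[1,11].
(2·6+1)(2·5+1)(2·5+1) = 1573
Δ: 6! 6! 4! / 17! → 1/28588560
sum: t=1:−1/345600 t=2:+1/13824 t=3:−1/5184 t=4:+1/13824 t=5:−1/345600 = -7/129600
3j²(6 5 5; 0 0 0) = Δ·Π!·Σ² = 80/7293  (sign +1)
(m-triple is (0,0,0) — same symbol as above.)
combine: 4πI² = 1573·80/7293·80/7293 = 6400/33813
take √, sign +1: I = 0.12272787
No selection rule forces the value: the integral is nonzero (none).

0.122728 (none)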